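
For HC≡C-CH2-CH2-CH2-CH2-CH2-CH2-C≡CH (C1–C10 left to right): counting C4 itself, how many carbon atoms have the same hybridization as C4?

6

C4 is sp3 (only σ bonds).
C1: sp
C2: sp
C3: sp3 ✓
C4: sp3 ✓
C5: sp3 ✓
C6: sp3 ✓
C7: sp3 ✓
C8: sp3 ✓
C9: sp
C10: sp
6 carbons are sp3.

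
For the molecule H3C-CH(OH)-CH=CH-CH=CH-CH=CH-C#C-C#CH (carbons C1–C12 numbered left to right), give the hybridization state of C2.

sp^3

C2 is sp3: 4 σ bonds, 4 electron-density regions.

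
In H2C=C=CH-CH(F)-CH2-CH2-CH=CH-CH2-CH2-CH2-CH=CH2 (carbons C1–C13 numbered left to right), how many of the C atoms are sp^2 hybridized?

C1: sp2 ✓
C2: sp
C3: sp2 ✓
C4: sp3
C5: sp3
C6: sp3
C7: sp2 ✓
C8: sp2 ✓
C9: sp3
C10: sp3
C11: sp3
C12: sp2 ✓
C13: sp2 ✓
C1, C3, C7, C8, C12, C13 → 6 sp2 carbons.

6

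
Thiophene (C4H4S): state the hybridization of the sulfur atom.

Analogous to furan: one S lone pair in the aromatic π system, S is sp2.

sp^2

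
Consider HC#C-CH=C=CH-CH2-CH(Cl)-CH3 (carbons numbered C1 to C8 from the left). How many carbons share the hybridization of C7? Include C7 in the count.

C7 is sp3 (only σ bonds).
C1: sp
C2: sp
C3: sp2
C4: sp
C5: sp2
C6: sp3 ✓
C7: sp3 ✓
C8: sp3 ✓
3 carbons are sp3.

3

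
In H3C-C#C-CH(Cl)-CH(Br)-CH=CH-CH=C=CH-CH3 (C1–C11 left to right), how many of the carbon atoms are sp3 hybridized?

4

C1: sp3 ✓
C2: sp
C3: sp
C4: sp3 ✓
C5: sp3 ✓
C6: sp2
C7: sp2
C8: sp2
C9: sp
C10: sp2
C11: sp3 ✓
C1, C4, C5, C11 → 4 sp3 carbons.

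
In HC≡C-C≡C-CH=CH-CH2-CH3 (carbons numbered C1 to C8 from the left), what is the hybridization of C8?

sp³

C8 — 4 σ bonds. Steric number 4, so sp3.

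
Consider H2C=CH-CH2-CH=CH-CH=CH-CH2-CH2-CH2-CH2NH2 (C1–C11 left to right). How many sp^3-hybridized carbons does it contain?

C1: sp2
C2: sp2
C3: sp3 ✓
C4: sp2
C5: sp2
C6: sp2
C7: sp2
C8: sp3 ✓
C9: sp3 ✓
C10: sp3 ✓
C11: sp3 ✓
C3, C8, C9, C10, C11 → 5 sp3 carbons.

5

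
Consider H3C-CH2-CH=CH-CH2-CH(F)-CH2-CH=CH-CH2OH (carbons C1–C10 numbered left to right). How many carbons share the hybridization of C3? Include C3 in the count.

4

C3 is sp2 (one π bond).
C1: sp3
C2: sp3
C3: sp2 ✓
C4: sp2 ✓
C5: sp3
C6: sp3
C7: sp3
C8: sp2 ✓
C9: sp2 ✓
C10: sp3
4 carbons are sp2.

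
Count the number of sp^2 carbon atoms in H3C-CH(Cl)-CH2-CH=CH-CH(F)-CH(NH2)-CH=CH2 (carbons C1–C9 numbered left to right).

C1: sp3
C2: sp3
C3: sp3
C4: sp2 ✓
C5: sp2 ✓
C6: sp3
C7: sp3
C8: sp2 ✓
C9: sp2 ✓
C4, C5, C8, C9 → 4 sp2 carbons.

4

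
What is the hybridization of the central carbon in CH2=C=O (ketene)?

sp

The central carbon (2 σ bonds, plus two π bonds) has steric number 2: sp.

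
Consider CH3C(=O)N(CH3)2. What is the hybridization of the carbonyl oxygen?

The carbonyl oxygen: 1 σ bond and 2 lone pairs, plus one π bond; 3 regions of electron density → sp2.

sp2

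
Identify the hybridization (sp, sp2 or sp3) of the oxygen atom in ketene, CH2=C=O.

The oxygen atom (1 σ bond and 2 lone pairs, plus one π bond) has steric number 3: sp2.

sp^2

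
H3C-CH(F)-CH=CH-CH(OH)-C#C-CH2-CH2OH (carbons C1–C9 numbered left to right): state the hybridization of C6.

sp

C6 is sp: 2 σ bonds, plus two π bonds, 2 electron-density regions.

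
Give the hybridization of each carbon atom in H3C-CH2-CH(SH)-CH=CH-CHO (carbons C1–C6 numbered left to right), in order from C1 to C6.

C1 has 4 σ bonds: steric number 4 → sp3.
C2 has 4 σ bonds: steric number 4 → sp3.
C3: 4 σ bonds; 4 regions of electron density → sp3.
C4 carries 3 σ bonds, plus one π bond, giving a steric number of 3, so it is sp2.
C5 is sp2: 3 σ bonds, plus one π bond, 3 electron-density regions.
C6 carries 3 σ bonds, plus one π bond, giving a steric number of 3, so it is sp2.

C1 sp3, C2 sp3, C3 sp3, C4 sp2, C5 sp2, C6 sp2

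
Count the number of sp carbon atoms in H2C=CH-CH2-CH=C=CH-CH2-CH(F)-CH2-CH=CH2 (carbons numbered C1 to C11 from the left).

C1: sp2
C2: sp2
C3: sp3
C4: sp2
C5: sp ✓
C6: sp2
C7: sp3
C8: sp3
C9: sp3
C10: sp2
C11: sp2
C5 → 1 sp carbon.

1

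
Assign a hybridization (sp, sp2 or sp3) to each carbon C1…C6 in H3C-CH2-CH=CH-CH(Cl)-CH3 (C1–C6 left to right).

C1 sp3, C2 sp3, C3 sp2, C4 sp2, C5 sp3, C6 sp3

C1 (4 σ bonds) has steric number 4: sp3.
C2 carries 4 σ bonds, giving a steric number of 4, so it is sp3.
C3 — 3 σ bonds, plus one π bond. Steric number 3, so sp2.
C4 (3 σ bonds, plus one π bond) has steric number 3: sp2.
C5: 4 σ bonds; 4 regions of electron density → sp3.
C6 carries 4 σ bonds, giving a steric number of 4, so it is sp3.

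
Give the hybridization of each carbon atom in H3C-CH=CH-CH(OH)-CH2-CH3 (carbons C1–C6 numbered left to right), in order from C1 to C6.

C1 has 4 σ bonds: steric number 4 → sp3.
C2 has 3 σ bonds, plus one π bond: steric number 3 → sp2.
C3 carries 3 σ bonds, plus one π bond, giving a steric number of 3, so it is sp2.
C4 is sp3: 4 σ bonds, 4 electron-density regions.
C5 — 4 σ bonds. Steric number 4, so sp3.
C6 (4 σ bonds) has steric number 4: sp3.

C1 sp3, C2 sp2, C3 sp2, C4 sp3, C5 sp3, C6 sp3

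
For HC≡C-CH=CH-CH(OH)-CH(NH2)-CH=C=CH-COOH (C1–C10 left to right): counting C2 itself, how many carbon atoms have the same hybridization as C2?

C2 is sp (two π bonds).
C1: sp ✓
C2: sp ✓
C3: sp2
C4: sp2
C5: sp3
C6: sp3
C7: sp2
C8: sp ✓
C9: sp2
C10: sp2
3 carbons are sp.

3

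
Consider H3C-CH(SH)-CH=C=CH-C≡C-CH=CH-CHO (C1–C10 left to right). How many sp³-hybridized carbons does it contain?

2

C1: sp3 ✓
C2: sp3 ✓
C3: sp2
C4: sp
C5: sp2
C6: sp
C7: sp
C8: sp2
C9: sp2
C10: sp2
C1, C2 → 2 sp3 carbons.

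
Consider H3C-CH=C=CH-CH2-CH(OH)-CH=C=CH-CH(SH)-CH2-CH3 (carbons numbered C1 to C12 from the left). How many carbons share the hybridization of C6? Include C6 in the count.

6

C6 is sp3 (only σ bonds).
C1: sp3 ✓
C2: sp2
C3: sp
C4: sp2
C5: sp3 ✓
C6: sp3 ✓
C7: sp2
C8: sp
C9: sp2
C10: sp3 ✓
C11: sp3 ✓
C12: sp3 ✓
6 carbons are sp3.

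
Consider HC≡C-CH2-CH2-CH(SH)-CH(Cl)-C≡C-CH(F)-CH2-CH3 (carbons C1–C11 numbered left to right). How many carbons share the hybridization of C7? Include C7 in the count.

4

C7 is sp (two π bonds).
C1: sp ✓
C2: sp ✓
C3: sp3
C4: sp3
C5: sp3
C6: sp3
C7: sp ✓
C8: sp ✓
C9: sp3
C10: sp3
C11: sp3
4 carbons are sp.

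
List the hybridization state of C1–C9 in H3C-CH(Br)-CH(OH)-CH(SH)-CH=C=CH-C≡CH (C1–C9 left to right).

C1 sp3, C2 sp3, C3 sp3, C4 sp3, C5 sp2, C6 sp, C7 sp2, C8 sp, C9 sp

C1: 4 σ bonds — 4 electron domains, sp3.
C2: 4 σ bonds — 4 electron domains, sp3.
C3 (4 σ bonds) has steric number 4: sp3.
C4 has 4 σ bonds: steric number 4 → sp3.
C5 has 3 σ bonds, plus one π bond: steric number 3 → sp2.
C6 — 2 σ bonds, plus two π bonds. Steric number 2, so sp.
C7 carries 3 σ bonds, plus one π bond, giving a steric number of 3, so it is sp2.
C8 — 2 σ bonds, plus two π bonds. Steric number 2, so sp.
C9: 2 σ bonds, plus two π bonds; 2 regions of electron density → sp.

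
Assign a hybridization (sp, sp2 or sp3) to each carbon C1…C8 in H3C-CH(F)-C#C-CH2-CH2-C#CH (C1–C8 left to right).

C1 (4 σ bonds) has steric number 4: sp3.
C2 — 4 σ bonds. Steric number 4, so sp3.
C3 — 2 σ bonds, plus two π bonds. Steric number 2, so sp.
C4: 2 σ bonds, plus two π bonds; 2 regions of electron density → sp.
C5 is sp3: 4 σ bonds, 4 electron-density regions.
C6 is sp3: 4 σ bonds, 4 electron-density regions.
C7: 2 σ bonds, plus two π bonds — 2 electron domains, sp.
C8 is sp: 2 σ bonds, plus two π bonds, 2 electron-density regions.

C1 sp3, C2 sp3, C3 sp, C4 sp, C5 sp3, C6 sp3, C7 sp, C8 sp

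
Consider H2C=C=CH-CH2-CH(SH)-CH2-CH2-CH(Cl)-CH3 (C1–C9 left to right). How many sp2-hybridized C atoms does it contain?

C1: sp2 ✓
C2: sp
C3: sp2 ✓
C4: sp3
C5: sp3
C6: sp3
C7: sp3
C8: sp3
C9: sp3
C1, C3 → 2 sp2 carbons.

2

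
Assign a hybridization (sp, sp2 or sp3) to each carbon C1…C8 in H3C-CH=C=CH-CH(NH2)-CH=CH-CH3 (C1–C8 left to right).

C1 sp3, C2 sp2, C3 sp, C4 sp2, C5 sp3, C6 sp2, C7 sp2, C8 sp3

C1 carries 4 σ bonds, giving a steric number of 4, so it is sp3.
C2: 3 σ bonds, plus one π bond; 3 regions of electron density → sp2.
C3: 2 σ bonds, plus two π bonds — 2 electron domains, sp.
C4 (3 σ bonds, plus one π bond) has steric number 3: sp2.
C5: 4 σ bonds; 4 regions of electron density → sp3.
C6 — 3 σ bonds, plus one π bond. Steric number 3, so sp2.
C7 carries 3 σ bonds, plus one π bond, giving a steric number of 3, so it is sp2.
C8 carries 4 σ bonds, giving a steric number of 4, so it is sp3.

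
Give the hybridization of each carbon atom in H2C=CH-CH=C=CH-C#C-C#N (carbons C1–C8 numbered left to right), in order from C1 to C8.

C1 — 3 σ bonds, plus one π bond. Steric number 3, so sp2.
C2 has 3 σ bonds, plus one π bond: steric number 3 → sp2.
C3 is sp2: 3 σ bonds, plus one π bond, 3 electron-density regions.
C4 carries 2 σ bonds, plus two π bonds, giving a steric number of 2, so it is sp.
C5 is sp2: 3 σ bonds, plus one π bond, 3 electron-density regions.
C6 is sp: 2 σ bonds, plus two π bonds, 2 electron-density regions.
C7 is sp: 2 σ bonds, plus two π bonds, 2 electron-density regions.
C8 has 2 σ bonds, plus two π bonds: steric number 2 → sp.

C1 sp2, C2 sp2, C3 sp2, C4 sp, C5 sp2, C6 sp, C7 sp, C8 sp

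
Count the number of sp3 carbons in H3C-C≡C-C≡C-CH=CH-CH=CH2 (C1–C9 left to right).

C1: sp3 ✓
C2: sp
C3: sp
C4: sp
C5: sp
C6: sp2
C7: sp2
C8: sp2
C9: sp2
C1 → 1 sp3 carbon.

1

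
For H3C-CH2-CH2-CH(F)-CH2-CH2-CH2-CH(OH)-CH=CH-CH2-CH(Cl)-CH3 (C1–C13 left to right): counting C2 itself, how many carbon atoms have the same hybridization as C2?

11

C2 is sp3 (only σ bonds).
C1: sp3 ✓
C2: sp3 ✓
C3: sp3 ✓
C4: sp3 ✓
C5: sp3 ✓
C6: sp3 ✓
C7: sp3 ✓
C8: sp3 ✓
C9: sp2
C10: sp2
C11: sp3 ✓
C12: sp3 ✓
C13: sp3 ✓
11 carbons are sp3.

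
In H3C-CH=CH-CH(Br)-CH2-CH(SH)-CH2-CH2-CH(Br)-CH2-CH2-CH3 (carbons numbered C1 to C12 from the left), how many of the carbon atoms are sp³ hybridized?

C1: sp3 ✓
C2: sp2
C3: sp2
C4: sp3 ✓
C5: sp3 ✓
C6: sp3 ✓
C7: sp3 ✓
C8: sp3 ✓
C9: sp3 ✓
C10: sp3 ✓
C11: sp3 ✓
C12: sp3 ✓
C1, C4, C5, C6, C7, C8, C9, C10, C11, C12 → 10 sp3 carbons.

10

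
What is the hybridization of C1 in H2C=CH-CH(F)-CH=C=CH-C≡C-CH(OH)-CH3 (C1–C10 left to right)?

C1: 3 σ bonds, plus one π bond — 3 electron domains, sp2.

sp²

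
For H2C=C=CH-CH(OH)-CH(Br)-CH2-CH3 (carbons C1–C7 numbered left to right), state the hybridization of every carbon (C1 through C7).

C1: 3 σ bonds, plus one π bond; 3 regions of electron density → sp2.
C2: 2 σ bonds, plus two π bonds — 2 electron domains, sp.
C3: 3 σ bonds, plus one π bond — 3 electron domains, sp2.
C4 (4 σ bonds) has steric number 4: sp3.
C5: 4 σ bonds — 4 electron domains, sp3.
C6 — 4 σ bonds. Steric number 4, so sp3.
C7 carries 4 σ bonds, giving a steric number of 4, so it is sp3.

C1 sp2, C2 sp, C3 sp2, C4 sp3, C5 sp3, C6 sp3, C7 sp3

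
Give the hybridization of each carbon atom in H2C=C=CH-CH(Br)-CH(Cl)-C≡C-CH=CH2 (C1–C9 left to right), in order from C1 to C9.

C1 sp2, C2 sp, C3 sp2, C4 sp3, C5 sp3, C6 sp, C7 sp, C8 sp2, C9 sp2

C1: 3 σ bonds, plus one π bond; 3 regions of electron density → sp2.
C2 has 2 σ bonds, plus two π bonds: steric number 2 → sp.
C3 is sp2: 3 σ bonds, plus one π bond, 3 electron-density regions.
C4 (4 σ bonds) has steric number 4: sp3.
C5: 4 σ bonds; 4 regions of electron density → sp3.
C6: 2 σ bonds, plus two π bonds; 2 regions of electron density → sp.
C7 (2 σ bonds, plus two π bonds) has steric number 2: sp.
C8 — 3 σ bonds, plus one π bond. Steric number 3, so sp2.
C9 has 3 σ bonds, plus one π bond: steric number 3 → sp2.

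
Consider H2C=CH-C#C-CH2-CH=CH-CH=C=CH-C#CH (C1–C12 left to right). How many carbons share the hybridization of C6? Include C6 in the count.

C6 is sp2 (one π bond).
C1: sp2 ✓
C2: sp2 ✓
C3: sp
C4: sp
C5: sp3
C6: sp2 ✓
C7: sp2 ✓
C8: sp2 ✓
C9: sp
C10: sp2 ✓
C11: sp
C12: sp
6 carbons are sp2.

6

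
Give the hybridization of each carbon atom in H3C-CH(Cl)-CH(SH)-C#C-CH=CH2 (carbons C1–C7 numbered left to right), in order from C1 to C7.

C1 sp3, C2 sp3, C3 sp3, C4 sp, C5 sp, C6 sp2, C7 sp2

C1: 4 σ bonds; 4 regions of electron density → sp3.
C2 is sp3: 4 σ bonds, 4 electron-density regions.
C3: 4 σ bonds; 4 regions of electron density → sp3.
C4: 2 σ bonds, plus two π bonds; 2 regions of electron density → sp.
C5 (2 σ bonds, plus two π bonds) has steric number 2: sp.
C6: 3 σ bonds, plus one π bond — 3 electron domains, sp2.
C7 — 3 σ bonds, plus one π bond. Steric number 3, so sp2.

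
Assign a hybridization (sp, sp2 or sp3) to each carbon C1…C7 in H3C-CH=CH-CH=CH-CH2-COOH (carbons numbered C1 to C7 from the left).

C1 has 4 σ bonds: steric number 4 → sp3.
C2: 3 σ bonds, plus one π bond; 3 regions of electron density → sp2.
C3 (3 σ bonds, plus one π bond) has steric number 3: sp2.
C4 — 3 σ bonds, plus one π bond. Steric number 3, so sp2.
C5: 3 σ bonds, plus one π bond; 3 regions of electron density → sp2.
C6 — 4 σ bonds. Steric number 4, so sp3.
C7 has 3 σ bonds, plus one π bond: steric number 3 → sp2.

C1 sp3, C2 sp2, C3 sp2, C4 sp2, C5 sp2, C6 sp3, C7 sp2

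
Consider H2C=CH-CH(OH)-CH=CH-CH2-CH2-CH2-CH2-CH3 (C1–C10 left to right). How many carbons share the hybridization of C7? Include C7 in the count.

C7 is sp3 (only σ bonds).
C1: sp2
C2: sp2
C3: sp3 ✓
C4: sp2
C5: sp2
C6: sp3 ✓
C7: sp3 ✓
C8: sp3 ✓
C9: sp3 ✓
C10: sp3 ✓
6 carbons are sp3.

6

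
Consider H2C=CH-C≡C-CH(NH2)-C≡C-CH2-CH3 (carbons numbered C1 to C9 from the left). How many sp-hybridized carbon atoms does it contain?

C1: sp2
C2: sp2
C3: sp ✓
C4: sp ✓
C5: sp3
C6: sp ✓
C7: sp ✓
C8: sp3
C9: sp3
C3, C4, C6, C7 → 4 sp carbons.

4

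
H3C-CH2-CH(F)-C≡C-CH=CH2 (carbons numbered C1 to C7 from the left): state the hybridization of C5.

C5: 2 σ bonds, plus two π bonds; 2 regions of electron density → sp.

sp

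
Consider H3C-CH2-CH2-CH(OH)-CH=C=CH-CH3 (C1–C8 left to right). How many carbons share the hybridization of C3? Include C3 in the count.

5

C3 is sp3 (only σ bonds).
C1: sp3 ✓
C2: sp3 ✓
C3: sp3 ✓
C4: sp3 ✓
C5: sp2
C6: sp
C7: sp2
C8: sp3 ✓
5 carbons are sp3.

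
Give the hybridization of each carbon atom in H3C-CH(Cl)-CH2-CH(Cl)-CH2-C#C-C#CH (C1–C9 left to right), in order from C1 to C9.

C1: 4 σ bonds — 4 electron domains, sp3.
C2 — 4 σ bonds. Steric number 4, so sp3.
C3 carries 4 σ bonds, giving a steric number of 4, so it is sp3.
C4 (4 σ bonds) has steric number 4: sp3.
C5 (4 σ bonds) has steric number 4: sp3.
C6: 2 σ bonds, plus two π bonds — 2 electron domains, sp.
C7 is sp: 2 σ bonds, plus two π bonds, 2 electron-density regions.
C8: 2 σ bonds, plus two π bonds; 2 regions of electron density → sp.
C9 (2 σ bonds, plus two π bonds) has steric number 2: sp.

C1 sp3, C2 sp3, C3 sp3, C4 sp3, C5 sp3, C6 sp, C7 sp, C8 sp, C9 sp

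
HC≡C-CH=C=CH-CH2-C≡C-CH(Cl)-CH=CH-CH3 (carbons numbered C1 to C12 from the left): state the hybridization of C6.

sp3

C6 has 4 σ bonds: steric number 4 → sp3.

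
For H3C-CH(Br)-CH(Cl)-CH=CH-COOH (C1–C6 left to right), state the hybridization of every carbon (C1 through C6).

C1 sp3, C2 sp3, C3 sp3, C4 sp2, C5 sp2, C6 sp2

C1: 4 σ bonds; 4 regions of electron density → sp3.
C2 is sp3: 4 σ bonds, 4 electron-density regions.
C3: 4 σ bonds — 4 electron domains, sp3.
C4: 3 σ bonds, plus one π bond; 3 regions of electron density → sp2.
C5 is sp2: 3 σ bonds, plus one π bond, 3 electron-density regions.
C6 (3 σ bonds, plus one π bond) has steric number 3: sp2.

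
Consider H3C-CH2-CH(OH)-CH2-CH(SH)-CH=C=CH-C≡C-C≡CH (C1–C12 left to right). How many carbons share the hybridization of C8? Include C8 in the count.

2

C8 is sp2 (one π bond).
C1: sp3
C2: sp3
C3: sp3
C4: sp3
C5: sp3
C6: sp2 ✓
C7: sp
C8: sp2 ✓
C9: sp
C10: sp
C11: sp
C12: sp
2 carbons are sp2.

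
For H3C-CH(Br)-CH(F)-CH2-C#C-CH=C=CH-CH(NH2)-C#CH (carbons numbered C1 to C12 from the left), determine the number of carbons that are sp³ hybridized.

5

C1: sp3 ✓
C2: sp3 ✓
C3: sp3 ✓
C4: sp3 ✓
C5: sp
C6: sp
C7: sp2
C8: sp
C9: sp2
C10: sp3 ✓
C11: sp
C12: sp
C1, C2, C3, C4, C10 → 5 sp3 carbons.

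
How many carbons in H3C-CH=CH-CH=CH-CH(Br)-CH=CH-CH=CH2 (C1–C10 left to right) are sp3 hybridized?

2

C1: sp3 ✓
C2: sp2
C3: sp2
C4: sp2
C5: sp2
C6: sp3 ✓
C7: sp2
C8: sp2
C9: sp2
C10: sp2
C1, C6 → 2 sp3 carbons.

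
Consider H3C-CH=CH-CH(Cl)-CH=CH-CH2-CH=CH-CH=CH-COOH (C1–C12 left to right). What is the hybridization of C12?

sp2

C12: 3 σ bonds, plus one π bond; 3 regions of electron density → sp2.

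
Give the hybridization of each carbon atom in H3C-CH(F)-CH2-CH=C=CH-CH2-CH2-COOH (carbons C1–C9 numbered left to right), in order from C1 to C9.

C1 has 4 σ bonds: steric number 4 → sp3.
C2 is sp3: 4 σ bonds, 4 electron-density regions.
C3 — 4 σ bonds. Steric number 4, so sp3.
C4 carries 3 σ bonds, plus one π bond, giving a steric number of 3, so it is sp2.
C5 carries 2 σ bonds, plus two π bonds, giving a steric number of 2, so it is sp.
C6 has 3 σ bonds, plus one π bond: steric number 3 → sp2.
C7 is sp3: 4 σ bonds, 4 electron-density regions.
C8 — 4 σ bonds. Steric number 4, so sp3.
C9 is sp2: 3 σ bonds, plus one π bond, 3 electron-density regions.

C1 sp3, C2 sp3, C3 sp3, C4 sp2, C5 sp, C6 sp2, C7 sp3, C8 sp3, C9 sp2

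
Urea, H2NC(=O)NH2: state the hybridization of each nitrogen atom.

Both N lone pairs are conjugated with the C=O; planar sp2.

sp²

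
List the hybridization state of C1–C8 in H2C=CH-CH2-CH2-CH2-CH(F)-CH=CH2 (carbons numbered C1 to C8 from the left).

C1: 3 σ bonds, plus one π bond; 3 regions of electron density → sp2.
C2 is sp2: 3 σ bonds, plus one π bond, 3 electron-density regions.
C3 carries 4 σ bonds, giving a steric number of 4, so it is sp3.
C4: 4 σ bonds — 4 electron domains, sp3.
C5 has 4 σ bonds: steric number 4 → sp3.
C6 carries 4 σ bonds, giving a steric number of 4, so it is sp3.
C7: 3 σ bonds, plus one π bond — 3 electron domains, sp2.
C8 — 3 σ bonds, plus one π bond. Steric number 3, so sp2.

C1 sp2, C2 sp2, C3 sp3, C4 sp3, C5 sp3, C6 sp3, C7 sp2, C8 sp2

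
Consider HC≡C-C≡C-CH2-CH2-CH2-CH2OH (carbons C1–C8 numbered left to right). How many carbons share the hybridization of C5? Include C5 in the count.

4

C5 is sp3 (only σ bonds).
C1: sp
C2: sp
C3: sp
C4: sp
C5: sp3 ✓
C6: sp3 ✓
C7: sp3 ✓
C8: sp3 ✓
4 carbons are sp3.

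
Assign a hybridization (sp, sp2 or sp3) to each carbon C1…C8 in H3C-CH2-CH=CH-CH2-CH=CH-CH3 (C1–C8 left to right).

C1 — 4 σ bonds. Steric number 4, so sp3.
C2: 4 σ bonds; 4 regions of electron density → sp3.
C3 — 3 σ bonds, plus one π bond. Steric number 3, so sp2.
C4 is sp2: 3 σ bonds, plus one π bond, 3 electron-density regions.
C5 (4 σ bonds) has steric number 4: sp3.
C6 (3 σ bonds, plus one π bond) has steric number 3: sp2.
C7: 3 σ bonds, plus one π bond — 3 electron domains, sp2.
C8 carries 4 σ bonds, giving a steric number of 4, so it is sp3.

C1 sp3, C2 sp3, C3 sp2, C4 sp2, C5 sp3, C6 sp2, C7 sp2, C8 sp3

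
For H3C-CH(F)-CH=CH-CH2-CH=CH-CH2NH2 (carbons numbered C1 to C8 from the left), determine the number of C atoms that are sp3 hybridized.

4

C1: sp3 ✓
C2: sp3 ✓
C3: sp2
C4: sp2
C5: sp3 ✓
C6: sp2
C7: sp2
C8: sp3 ✓
C1, C2, C5, C8 → 4 sp3 carbons.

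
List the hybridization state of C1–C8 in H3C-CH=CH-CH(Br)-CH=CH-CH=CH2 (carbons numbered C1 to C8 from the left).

C1 sp3, C2 sp2, C3 sp2, C4 sp3, C5 sp2, C6 sp2, C7 sp2, C8 sp2

C1 — 4 σ bonds. Steric number 4, so sp3.
C2 has 3 σ bonds, plus one π bond: steric number 3 → sp2.
C3: 3 σ bonds, plus one π bond — 3 electron domains, sp2.
C4: 4 σ bonds — 4 electron domains, sp3.
C5 has 3 σ bonds, plus one π bond: steric number 3 → sp2.
C6: 3 σ bonds, plus one π bond — 3 electron domains, sp2.
C7 — 3 σ bonds, plus one π bond. Steric number 3, so sp2.
C8: 3 σ bonds, plus one π bond; 3 regions of electron density → sp2.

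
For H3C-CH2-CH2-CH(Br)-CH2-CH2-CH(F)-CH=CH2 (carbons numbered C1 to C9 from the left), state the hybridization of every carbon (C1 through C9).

C1 — 4 σ bonds. Steric number 4, so sp3.
C2 is sp3: 4 σ bonds, 4 electron-density regions.
C3 has 4 σ bonds: steric number 4 → sp3.
C4 — 4 σ bonds. Steric number 4, so sp3.
C5 (4 σ bonds) has steric number 4: sp3.
C6 has 4 σ bonds: steric number 4 → sp3.
C7 — 4 σ bonds. Steric number 4, so sp3.
C8 — 3 σ bonds, plus one π bond. Steric number 3, so sp2.
C9: 3 σ bonds, plus one π bond — 3 electron domains, sp2.

C1 sp3, C2 sp3, C3 sp3, C4 sp3, C5 sp3, C6 sp3, C7 sp3, C8 sp2, C9 sp2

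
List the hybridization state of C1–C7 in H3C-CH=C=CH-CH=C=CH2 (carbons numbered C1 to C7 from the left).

C1 (4 σ bonds) has steric number 4: sp3.
C2 — 3 σ bonds, plus one π bond. Steric number 3, so sp2.
C3: 2 σ bonds, plus two π bonds — 2 electron domains, sp.
C4: 3 σ bonds, plus one π bond — 3 electron domains, sp2.
C5 is sp2: 3 σ bonds, plus one π bond, 3 electron-density regions.
C6 is sp: 2 σ bonds, plus two π bonds, 2 electron-density regions.
C7 — 3 σ bonds, plus one π bond. Steric number 3, so sp2.

C1 sp3, C2 sp2, C3 sp, C4 sp2, C5 sp2, C6 sp, C7 sp2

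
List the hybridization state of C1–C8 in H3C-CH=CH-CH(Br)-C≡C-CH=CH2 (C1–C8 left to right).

C1 carries 4 σ bonds, giving a steric number of 4, so it is sp3.
C2 — 3 σ bonds, plus one π bond. Steric number 3, so sp2.
C3 (3 σ bonds, plus one π bond) has steric number 3: sp2.
C4 is sp3: 4 σ bonds, 4 electron-density regions.
C5: 2 σ bonds, plus two π bonds; 2 regions of electron density → sp.
C6: 2 σ bonds, plus two π bonds — 2 electron domains, sp.
C7 carries 3 σ bonds, plus one π bond, giving a steric number of 3, so it is sp2.
C8 has 3 σ bonds, plus one π bond: steric number 3 → sp2.

C1 sp3, C2 sp2, C3 sp2, C4 sp3, C5 sp, C6 sp, C7 sp2, C8 sp2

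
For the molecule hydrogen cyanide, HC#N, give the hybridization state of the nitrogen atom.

The nitrogen atom carries 1 σ bond and 1 lone pair, plus two π bonds, giving a steric number of 2, so it is sp.

sp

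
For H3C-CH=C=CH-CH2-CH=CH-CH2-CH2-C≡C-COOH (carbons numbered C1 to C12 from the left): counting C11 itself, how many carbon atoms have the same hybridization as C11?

C11 is sp (two π bonds).
C1: sp3
C2: sp2
C3: sp ✓
C4: sp2
C5: sp3
C6: sp2
C7: sp2
C8: sp3
C9: sp3
C10: sp ✓
C11: sp ✓
C12: sp2
3 carbons are sp.

3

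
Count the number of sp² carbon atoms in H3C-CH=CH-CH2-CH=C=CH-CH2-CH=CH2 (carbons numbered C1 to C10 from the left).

6

C1: sp3
C2: sp2 ✓
C3: sp2 ✓
C4: sp3
C5: sp2 ✓
C6: sp
C7: sp2 ✓
C8: sp3
C9: sp2 ✓
C10: sp2 ✓
C2, C3, C5, C7, C9, C10 → 6 sp2 carbons.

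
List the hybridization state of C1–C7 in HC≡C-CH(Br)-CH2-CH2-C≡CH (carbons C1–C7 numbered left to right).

C1 sp, C2 sp, C3 sp3, C4 sp3, C5 sp3, C6 sp, C7 sp

C1: 2 σ bonds, plus two π bonds; 2 regions of electron density → sp.
C2: 2 σ bonds, plus two π bonds — 2 electron domains, sp.
C3 is sp3: 4 σ bonds, 4 electron-density regions.
C4 carries 4 σ bonds, giving a steric number of 4, so it is sp3.
C5 carries 4 σ bonds, giving a steric number of 4, so it is sp3.
C6 (2 σ bonds, plus two π bonds) has steric number 2: sp.
C7 has 2 σ bonds, plus two π bonds: steric number 2 → sp.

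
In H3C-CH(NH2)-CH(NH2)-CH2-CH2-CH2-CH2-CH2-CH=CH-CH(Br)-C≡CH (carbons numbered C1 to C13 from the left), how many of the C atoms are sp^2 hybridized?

C1: sp3
C2: sp3
C3: sp3
C4: sp3
C5: sp3
C6: sp3
C7: sp3
C8: sp3
C9: sp2 ✓
C10: sp2 ✓
C11: sp3
C12: sp
C13: sp
C9, C10 → 2 sp2 carbons.

2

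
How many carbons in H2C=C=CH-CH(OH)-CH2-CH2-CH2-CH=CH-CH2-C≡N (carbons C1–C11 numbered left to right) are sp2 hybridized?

4

C1: sp2 ✓
C2: sp
C3: sp2 ✓
C4: sp3
C5: sp3
C6: sp3
C7: sp3
C8: sp2 ✓
C9: sp2 ✓
C10: sp3
C11: sp
C1, C3, C8, C9 → 4 sp2 carbons.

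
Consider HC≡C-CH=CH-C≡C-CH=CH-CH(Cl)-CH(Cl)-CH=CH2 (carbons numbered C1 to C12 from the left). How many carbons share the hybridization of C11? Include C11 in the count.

6

C11 is sp2 (one π bond).
C1: sp
C2: sp
C3: sp2 ✓
C4: sp2 ✓
C5: sp
C6: sp
C7: sp2 ✓
C8: sp2 ✓
C9: sp3
C10: sp3
C11: sp2 ✓
C12: sp2 ✓
6 carbons are sp2.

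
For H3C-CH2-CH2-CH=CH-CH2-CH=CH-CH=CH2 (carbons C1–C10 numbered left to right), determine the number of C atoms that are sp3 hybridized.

C1: sp3 ✓
C2: sp3 ✓
C3: sp3 ✓
C4: sp2
C5: sp2
C6: sp3 ✓
C7: sp2
C8: sp2
C9: sp2
C10: sp2
C1, C2, C3, C6 → 4 sp3 carbons.

4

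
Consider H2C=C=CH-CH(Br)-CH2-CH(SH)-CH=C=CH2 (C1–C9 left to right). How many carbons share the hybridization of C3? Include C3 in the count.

C3 is sp2 (one π bond).
C1: sp2 ✓
C2: sp
C3: sp2 ✓
C4: sp3
C5: sp3
C6: sp3
C7: sp2 ✓
C8: sp
C9: sp2 ✓
4 carbons are sp2.

4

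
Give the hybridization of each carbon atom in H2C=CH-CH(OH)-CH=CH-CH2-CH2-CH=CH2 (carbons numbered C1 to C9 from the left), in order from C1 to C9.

C1 (3 σ bonds, plus one π bond) has steric number 3: sp2.
C2: 3 σ bonds, plus one π bond — 3 electron domains, sp2.
C3 has 4 σ bonds: steric number 4 → sp3.
C4: 3 σ bonds, plus one π bond — 3 electron domains, sp2.
C5 has 3 σ bonds, plus one π bond: steric number 3 → sp2.
C6 carries 4 σ bonds, giving a steric number of 4, so it is sp3.
C7 — 4 σ bonds. Steric number 4, so sp3.
C8: 3 σ bonds, plus one π bond; 3 regions of electron density → sp2.
C9 (3 σ bonds, plus one π bond) has steric number 3: sp2.

C1 sp2, C2 sp2, C3 sp3, C4 sp2, C5 sp2, C6 sp3, C7 sp3, C8 sp2, C9 sp2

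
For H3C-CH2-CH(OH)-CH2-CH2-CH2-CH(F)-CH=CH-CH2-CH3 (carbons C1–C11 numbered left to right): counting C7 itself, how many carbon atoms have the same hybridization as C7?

9

C7 is sp3 (only σ bonds).
C1: sp3 ✓
C2: sp3 ✓
C3: sp3 ✓
C4: sp3 ✓
C5: sp3 ✓
C6: sp3 ✓
C7: sp3 ✓
C8: sp2
C9: sp2
C10: sp3 ✓
C11: sp3 ✓
9 carbons are sp3.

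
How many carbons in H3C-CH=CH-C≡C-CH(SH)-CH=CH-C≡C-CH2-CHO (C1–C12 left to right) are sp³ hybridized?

3

C1: sp3 ✓
C2: sp2
C3: sp2
C4: sp
C5: sp
C6: sp3 ✓
C7: sp2
C8: sp2
C9: sp
C10: sp
C11: sp3 ✓
C12: sp2
C1, C6, C11 → 3 sp3 carbons.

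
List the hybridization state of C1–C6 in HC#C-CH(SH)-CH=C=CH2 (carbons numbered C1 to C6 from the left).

C1 — 2 σ bonds, plus two π bonds. Steric number 2, so sp.
C2 is sp: 2 σ bonds, plus two π bonds, 2 electron-density regions.
C3 (4 σ bonds) has steric number 4: sp3.
C4 is sp2: 3 σ bonds, plus one π bond, 3 electron-density regions.
C5: 2 σ bonds, plus two π bonds; 2 regions of electron density → sp.
C6 has 3 σ bonds, plus one π bond: steric number 3 → sp2.

C1 sp, C2 sp, C3 sp3, C4 sp2, C5 sp, C6 sp2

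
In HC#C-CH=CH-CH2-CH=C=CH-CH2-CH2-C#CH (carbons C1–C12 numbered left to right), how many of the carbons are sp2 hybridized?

C1: sp
C2: sp
C3: sp2 ✓
C4: sp2 ✓
C5: sp3
C6: sp2 ✓
C7: sp
C8: sp2 ✓
C9: sp3
C10: sp3
C11: sp
C12: sp
C3, C4, C6, C8 → 4 sp2 carbons.

4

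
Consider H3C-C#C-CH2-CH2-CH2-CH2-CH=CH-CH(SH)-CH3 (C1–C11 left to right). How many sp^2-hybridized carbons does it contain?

C1: sp3
C2: sp
C3: sp
C4: sp3
C5: sp3
C6: sp3
C7: sp3
C8: sp2 ✓
C9: sp2 ✓
C10: sp3
C11: sp3
C8, C9 → 2 sp2 carbons.

2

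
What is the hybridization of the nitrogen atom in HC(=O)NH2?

Amide resonance delocalises the N lone pair; N is planar sp2.

sp2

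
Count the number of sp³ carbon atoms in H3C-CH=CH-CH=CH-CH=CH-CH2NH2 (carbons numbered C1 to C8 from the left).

2

C1: sp3 ✓
C2: sp2
C3: sp2
C4: sp2
C5: sp2
C6: sp2
C7: sp2
C8: sp3 ✓
C1, C8 → 2 sp3 carbons.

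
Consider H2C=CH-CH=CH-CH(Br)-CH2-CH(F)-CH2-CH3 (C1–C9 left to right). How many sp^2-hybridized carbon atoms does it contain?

C1: sp2 ✓
C2: sp2 ✓
C3: sp2 ✓
C4: sp2 ✓
C5: sp3
C6: sp3
C7: sp3
C8: sp3
C9: sp3
C1, C2, C3, C4 → 4 sp2 carbons.

4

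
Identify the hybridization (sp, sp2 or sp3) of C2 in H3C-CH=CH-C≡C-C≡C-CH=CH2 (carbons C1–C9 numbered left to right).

sp²

C2: 3 σ bonds, plus one π bond; 3 regions of electron density → sp2.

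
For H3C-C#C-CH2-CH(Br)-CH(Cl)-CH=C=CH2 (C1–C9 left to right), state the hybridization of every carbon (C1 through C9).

C1 sp3, C2 sp, C3 sp, C4 sp3, C5 sp3, C6 sp3, C7 sp2, C8 sp, C9 sp2

C1: 4 σ bonds — 4 electron domains, sp3.
C2 carries 2 σ bonds, plus two π bonds, giving a steric number of 2, so it is sp.
C3 is sp: 2 σ bonds, plus two π bonds, 2 electron-density regions.
C4: 4 σ bonds — 4 electron domains, sp3.
C5 carries 4 σ bonds, giving a steric number of 4, so it is sp3.
C6 is sp3: 4 σ bonds, 4 electron-density regions.
C7: 3 σ bonds, plus one π bond; 3 regions of electron density → sp2.
C8 is sp: 2 σ bonds, plus two π bonds, 2 electron-density regions.
C9: 3 σ bonds, plus one π bond; 3 regions of electron density → sp2.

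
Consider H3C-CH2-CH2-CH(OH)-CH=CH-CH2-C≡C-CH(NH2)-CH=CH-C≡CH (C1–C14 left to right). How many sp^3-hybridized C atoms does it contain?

6

C1: sp3 ✓
C2: sp3 ✓
C3: sp3 ✓
C4: sp3 ✓
C5: sp2
C6: sp2
C7: sp3 ✓
C8: sp
C9: sp
C10: sp3 ✓
C11: sp2
C12: sp2
C13: sp
C14: sp
C1, C2, C3, C4, C7, C10 → 6 sp3 carbons.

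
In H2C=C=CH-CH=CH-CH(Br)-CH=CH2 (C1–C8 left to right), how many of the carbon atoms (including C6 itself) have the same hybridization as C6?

C6 is sp3 (only σ bonds).
C1: sp2
C2: sp
C3: sp2
C4: sp2
C5: sp2
C6: sp3 ✓
C7: sp2
C8: sp2
1 carbon is sp3.

1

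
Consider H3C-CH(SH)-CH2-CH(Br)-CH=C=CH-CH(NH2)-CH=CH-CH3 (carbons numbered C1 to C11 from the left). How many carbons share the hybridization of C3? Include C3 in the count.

6

C3 is sp3 (only σ bonds).
C1: sp3 ✓
C2: sp3 ✓
C3: sp3 ✓
C4: sp3 ✓
C5: sp2
C6: sp
C7: sp2
C8: sp3 ✓
C9: sp2
C10: sp2
C11: sp3 ✓
6 carbons are sp3.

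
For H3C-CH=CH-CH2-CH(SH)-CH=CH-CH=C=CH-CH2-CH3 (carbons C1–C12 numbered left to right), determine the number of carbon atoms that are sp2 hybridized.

6

C1: sp3
C2: sp2 ✓
C3: sp2 ✓
C4: sp3
C5: sp3
C6: sp2 ✓
C7: sp2 ✓
C8: sp2 ✓
C9: sp
C10: sp2 ✓
C11: sp3
C12: sp3
C2, C3, C6, C7, C8, C10 → 6 sp2 carbons.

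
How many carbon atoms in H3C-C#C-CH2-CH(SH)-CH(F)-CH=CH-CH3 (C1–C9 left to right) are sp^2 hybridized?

2

C1: sp3
C2: sp
C3: sp
C4: sp3
C5: sp3
C6: sp3
C7: sp2 ✓
C8: sp2 ✓
C9: sp3
C7, C8 → 2 sp2 carbons.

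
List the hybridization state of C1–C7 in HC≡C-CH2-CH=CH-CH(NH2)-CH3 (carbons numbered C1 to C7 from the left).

C1 is sp: 2 σ bonds, plus two π bonds, 2 electron-density regions.
C2 — 2 σ bonds, plus two π bonds. Steric number 2, so sp.
C3: 4 σ bonds — 4 electron domains, sp3.
C4: 3 σ bonds, plus one π bond — 3 electron domains, sp2.
C5 carries 3 σ bonds, plus one π bond, giving a steric number of 3, so it is sp2.
C6 is sp3: 4 σ bonds, 4 electron-density regions.
C7: 4 σ bonds — 4 electron domains, sp3.

C1 sp, C2 sp, C3 sp3, C4 sp2, C5 sp2, C6 sp3, C7 sp3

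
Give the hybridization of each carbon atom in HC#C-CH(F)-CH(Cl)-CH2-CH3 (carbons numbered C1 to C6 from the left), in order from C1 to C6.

C1 has 2 σ bonds, plus two π bonds: steric number 2 → sp.
C2 is sp: 2 σ bonds, plus two π bonds, 2 electron-density regions.
C3: 4 σ bonds; 4 regions of electron density → sp3.
C4: 4 σ bonds — 4 electron domains, sp3.
C5 — 4 σ bonds. Steric number 4, so sp3.
C6 — 4 σ bonds. Steric number 4, so sp3.

C1 sp, C2 sp, C3 sp3, C4 sp3, C5 sp3, C6 sp3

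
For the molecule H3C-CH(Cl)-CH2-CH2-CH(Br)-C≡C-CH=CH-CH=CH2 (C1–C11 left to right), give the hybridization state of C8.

C8: 3 σ bonds, plus one π bond; 3 regions of electron density → sp2.

sp^2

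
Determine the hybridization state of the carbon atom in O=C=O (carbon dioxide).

sp

Two σ bonds, two π bonds → steric number 2 → sp.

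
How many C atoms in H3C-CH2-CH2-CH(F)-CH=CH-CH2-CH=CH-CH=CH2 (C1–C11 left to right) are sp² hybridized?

6

C1: sp3
C2: sp3
C3: sp3
C4: sp3
C5: sp2 ✓
C6: sp2 ✓
C7: sp3
C8: sp2 ✓
C9: sp2 ✓
C10: sp2 ✓
C11: sp2 ✓
C5, C6, C8, C9, C10, C11 → 6 sp2 carbons.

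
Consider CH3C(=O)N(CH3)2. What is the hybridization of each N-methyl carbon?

Each N-methyl carbon carries 4 σ bonds, giving a steric number of 4, so it is sp3.

sp3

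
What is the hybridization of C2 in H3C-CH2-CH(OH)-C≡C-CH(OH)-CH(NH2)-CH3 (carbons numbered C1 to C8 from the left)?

sp3

C2 is sp3: 4 σ bonds, 4 electron-density regions.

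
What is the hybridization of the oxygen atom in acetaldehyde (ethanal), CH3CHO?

The oxygen atom has 1 σ bond and 2 lone pairs, plus one π bond: steric number 3 → sp2.

sp2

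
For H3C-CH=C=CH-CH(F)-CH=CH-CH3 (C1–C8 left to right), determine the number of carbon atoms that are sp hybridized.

1

C1: sp3
C2: sp2
C3: sp ✓
C4: sp2
C5: sp3
C6: sp2
C7: sp2
C8: sp3
C3 → 1 sp carbon.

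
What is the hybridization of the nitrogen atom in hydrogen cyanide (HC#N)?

sp

The nitrogen atom: 1 σ bond and 1 lone pair, plus two π bonds — 2 electron domains, sp.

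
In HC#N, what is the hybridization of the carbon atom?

The carbon atom carries 2 σ bonds, plus two π bonds, giving a steric number of 2, so it is sp.

sp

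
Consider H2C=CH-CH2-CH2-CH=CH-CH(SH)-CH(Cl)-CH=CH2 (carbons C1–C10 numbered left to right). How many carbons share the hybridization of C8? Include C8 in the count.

4

C8 is sp3 (only σ bonds).
C1: sp2
C2: sp2
C3: sp3 ✓
C4: sp3 ✓
C5: sp2
C6: sp2
C7: sp3 ✓
C8: sp3 ✓
C9: sp2
C10: sp2
4 carbons are sp3.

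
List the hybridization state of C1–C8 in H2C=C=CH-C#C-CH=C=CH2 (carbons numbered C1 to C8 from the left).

C1 has 3 σ bonds, plus one π bond: steric number 3 → sp2.
C2 is sp: 2 σ bonds, plus two π bonds, 2 electron-density regions.
C3 carries 3 σ bonds, plus one π bond, giving a steric number of 3, so it is sp2.
C4 carries 2 σ bonds, plus two π bonds, giving a steric number of 2, so it is sp.
C5 — 2 σ bonds, plus two π bonds. Steric number 2, so sp.
C6 (3 σ bonds, plus one π bond) has steric number 3: sp2.
C7 (2 σ bonds, plus two π bonds) has steric number 2: sp.
C8 is sp2: 3 σ bonds, plus one π bond, 3 electron-density regions.

C1 sp2, C2 sp, C3 sp2, C4 sp, C5 sp, C6 sp2, C7 sp, C8 sp2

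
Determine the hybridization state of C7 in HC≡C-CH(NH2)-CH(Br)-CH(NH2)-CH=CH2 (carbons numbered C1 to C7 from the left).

C7 (3 σ bonds, plus one π bond) has steric number 3: sp2.

sp2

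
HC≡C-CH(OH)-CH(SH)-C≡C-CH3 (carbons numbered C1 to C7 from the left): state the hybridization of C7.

sp^3

C7 — 4 σ bonds. Steric number 4, so sp3.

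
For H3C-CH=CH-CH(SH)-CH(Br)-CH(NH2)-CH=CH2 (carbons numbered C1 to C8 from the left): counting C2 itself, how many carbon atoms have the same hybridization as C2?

4

C2 is sp2 (one π bond).
C1: sp3
C2: sp2 ✓
C3: sp2 ✓
C4: sp3
C5: sp3
C6: sp3
C7: sp2 ✓
C8: sp2 ✓
4 carbons are sp2.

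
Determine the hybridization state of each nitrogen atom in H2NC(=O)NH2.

Both N lone pairs are conjugated with the C=O; planar sp2.

sp²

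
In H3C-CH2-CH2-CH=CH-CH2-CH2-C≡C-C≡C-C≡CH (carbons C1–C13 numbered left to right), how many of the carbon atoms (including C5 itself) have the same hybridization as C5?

C5 is sp2 (one π bond).
C1: sp3
C2: sp3
C3: sp3
C4: sp2 ✓
C5: sp2 ✓
C6: sp3
C7: sp3
C8: sp
C9: sp
C10: sp
C11: sp
C12: sp
C13: sp
2 carbons are sp2.

2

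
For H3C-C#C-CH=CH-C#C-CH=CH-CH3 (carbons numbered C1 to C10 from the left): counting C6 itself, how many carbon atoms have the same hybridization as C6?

4

C6 is sp (two π bonds).
C1: sp3
C2: sp ✓
C3: sp ✓
C4: sp2
C5: sp2
C6: sp ✓
C7: sp ✓
C8: sp2
C9: sp2
C10: sp3
4 carbons are sp.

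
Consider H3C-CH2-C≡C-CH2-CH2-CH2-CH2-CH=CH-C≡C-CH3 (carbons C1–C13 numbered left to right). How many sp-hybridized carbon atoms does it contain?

C1: sp3
C2: sp3
C3: sp ✓
C4: sp ✓
C5: sp3
C6: sp3
C7: sp3
C8: sp3
C9: sp2
C10: sp2
C11: sp ✓
C12: sp ✓
C13: sp3
C3, C4, C11, C12 → 4 sp carbons.

4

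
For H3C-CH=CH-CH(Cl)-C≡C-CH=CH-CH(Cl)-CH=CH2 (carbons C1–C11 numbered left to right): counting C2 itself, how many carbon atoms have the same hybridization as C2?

C2 is sp2 (one π bond).
C1: sp3
C2: sp2 ✓
C3: sp2 ✓
C4: sp3
C5: sp
C6: sp
C7: sp2 ✓
C8: sp2 ✓
C9: sp3
C10: sp2 ✓
C11: sp2 ✓
6 carbons are sp2.

6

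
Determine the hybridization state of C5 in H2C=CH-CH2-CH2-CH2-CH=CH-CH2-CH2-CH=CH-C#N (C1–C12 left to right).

C5: 4 σ bonds — 4 electron domains, sp3.

sp^3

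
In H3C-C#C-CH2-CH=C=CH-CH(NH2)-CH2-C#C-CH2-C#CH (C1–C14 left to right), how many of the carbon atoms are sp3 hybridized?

5

C1: sp3 ✓
C2: sp
C3: sp
C4: sp3 ✓
C5: sp2
C6: sp
C7: sp2
C8: sp3 ✓
C9: sp3 ✓
C10: sp
C11: sp
C12: sp3 ✓
C13: sp
C14: sp
C1, C4, C8, C9, C12 → 5 sp3 carbons.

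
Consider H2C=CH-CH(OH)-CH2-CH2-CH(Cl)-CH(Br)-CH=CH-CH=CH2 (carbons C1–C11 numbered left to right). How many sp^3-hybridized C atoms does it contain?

C1: sp2
C2: sp2
C3: sp3 ✓
C4: sp3 ✓
C5: sp3 ✓
C6: sp3 ✓
C7: sp3 ✓
C8: sp2
C9: sp2
C10: sp2
C11: sp2
C3, C4, C5, C6, C7 → 5 sp3 carbons.

5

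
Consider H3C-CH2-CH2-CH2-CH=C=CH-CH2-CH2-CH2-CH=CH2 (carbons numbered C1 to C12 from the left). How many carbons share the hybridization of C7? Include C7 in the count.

C7 is sp2 (one π bond).
C1: sp3
C2: sp3
C3: sp3
C4: sp3
C5: sp2 ✓
C6: sp
C7: sp2 ✓
C8: sp3
C9: sp3
C10: sp3
C11: sp2 ✓
C12: sp2 ✓
4 carbons are sp2.

4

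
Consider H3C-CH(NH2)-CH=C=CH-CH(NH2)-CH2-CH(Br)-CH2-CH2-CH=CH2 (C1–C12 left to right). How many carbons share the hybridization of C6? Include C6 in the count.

C6 is sp3 (only σ bonds).
C1: sp3 ✓
C2: sp3 ✓
C3: sp2
C4: sp
C5: sp2
C6: sp3 ✓
C7: sp3 ✓
C8: sp3 ✓
C9: sp3 ✓
C10: sp3 ✓
C11: sp2
C12: sp2
7 carbons are sp3.

7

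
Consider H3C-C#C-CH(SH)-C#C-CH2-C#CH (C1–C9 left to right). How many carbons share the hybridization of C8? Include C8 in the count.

6

C8 is sp (two π bonds).
C1: sp3
C2: sp ✓
C3: sp ✓
C4: sp3
C5: sp ✓
C6: sp ✓
C7: sp3
C8: sp ✓
C9: sp ✓
6 carbons are sp.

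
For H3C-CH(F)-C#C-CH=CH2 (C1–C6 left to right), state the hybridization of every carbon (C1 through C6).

C1 (4 σ bonds) has steric number 4: sp3.
C2 — 4 σ bonds. Steric number 4, so sp3.
C3: 2 σ bonds, plus two π bonds — 2 electron domains, sp.
C4: 2 σ bonds, plus two π bonds — 2 electron domains, sp.
C5 — 3 σ bonds, plus one π bond. Steric number 3, so sp2.
C6 is sp2: 3 σ bonds, plus one π bond, 3 electron-density regions.

C1 sp3, C2 sp3, C3 sp, C4 sp, C5 sp2, C6 sp2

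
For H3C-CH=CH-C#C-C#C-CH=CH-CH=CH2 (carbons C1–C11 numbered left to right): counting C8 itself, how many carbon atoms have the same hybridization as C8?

C8 is sp2 (one π bond).
C1: sp3
C2: sp2 ✓
C3: sp2 ✓
C4: sp
C5: sp
C6: sp
C7: sp
C8: sp2 ✓
C9: sp2 ✓
C10: sp2 ✓
C11: sp2 ✓
6 carbons are sp2.

6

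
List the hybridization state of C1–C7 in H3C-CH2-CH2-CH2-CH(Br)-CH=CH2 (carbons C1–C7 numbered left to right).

C1: 4 σ bonds; 4 regions of electron density → sp3.
C2: 4 σ bonds — 4 electron domains, sp3.
C3: 4 σ bonds; 4 regions of electron density → sp3.
C4: 4 σ bonds; 4 regions of electron density → sp3.
C5: 4 σ bonds — 4 electron domains, sp3.
C6 is sp2: 3 σ bonds, plus one π bond, 3 electron-density regions.
C7 has 3 σ bonds, plus one π bond: steric number 3 → sp2.

C1 sp3, C2 sp3, C3 sp3, C4 sp3, C5 sp3, C6 sp2, C7 sp2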